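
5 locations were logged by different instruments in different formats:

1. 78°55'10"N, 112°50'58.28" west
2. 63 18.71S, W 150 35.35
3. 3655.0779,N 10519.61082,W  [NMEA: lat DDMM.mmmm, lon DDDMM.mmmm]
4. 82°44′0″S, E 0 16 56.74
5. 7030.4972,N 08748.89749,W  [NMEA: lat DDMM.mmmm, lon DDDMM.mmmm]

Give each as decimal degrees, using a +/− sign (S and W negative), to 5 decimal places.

1. 78.91944, -112.84952
2. -63.31183, -150.58917
3. 36.91797, -105.32685
4. -82.73333, 0.28243
5. 70.50829, -87.81496

Point 1:
  Latitude: 78 + 55/60 + 10/3600 = 78.919444
  N ⇒ keep positive
  Longitude: 112° + 50/60 + 58.28/3600 = 112 + 0.833333 + 0.016189 = 112.849522
  W ⇒ negate
Point 2:
  Latitude: 63 + 18.71/60 = 63.311833
  hemisphere S, so the sign is −
  Longitude: 150 + 35.35/60 = 150.589167
  hemisphere W, so the sign is −
Point 3:
  Latitude: degrees = first 2 digits = 36, minutes = 55.0779; 36 + 55.0779/60 = 36.917965
  N → positive
  Longitude: split at 3 digits → 105° and 19.61082′; 105 + 19.61082/60 = 105.326847
  hemisphere W, so the sign is −
Point 4:
  Lat: 44′ + 0″ = 44.00000′; 82 + 44.00000/60 = 82.733333
  S → negative
  λ: 0 + 16/60 + 56.74/3600 = 0.282428
  E → positive
Point 5:
  Latitude: degrees = first 2 digits = 70, minutes = 30.4972; 70 + 30.4972/60 = 70.508287
  N → positive
  Longitude: degrees = first 3 digits = 87, minutes = 48.89749; 87 + 48.89749/60 = 87.814958
  W ⇒ negate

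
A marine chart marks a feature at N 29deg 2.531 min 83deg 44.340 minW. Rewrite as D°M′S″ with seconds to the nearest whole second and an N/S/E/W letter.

Lat: fractional minutes 0.53100 × 60 = 31.86″
Lon: fractional minutes 0.34000 × 60 = 20.40″

29°02′32″ N, 83°44′20″ W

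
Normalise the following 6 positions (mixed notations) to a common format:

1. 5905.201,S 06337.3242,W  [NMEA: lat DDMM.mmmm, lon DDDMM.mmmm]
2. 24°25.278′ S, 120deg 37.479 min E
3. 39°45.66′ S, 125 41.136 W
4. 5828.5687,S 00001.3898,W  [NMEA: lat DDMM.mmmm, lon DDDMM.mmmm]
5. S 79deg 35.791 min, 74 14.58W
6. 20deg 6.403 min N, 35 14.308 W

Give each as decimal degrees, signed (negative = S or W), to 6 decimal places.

Point 1:
  Lat: degrees = first 2 digits = 59, minutes = 5.201; 59 + 5.201/60 = 59.0866833
  S → negative
  Lon: degrees = first 3 digits = 63, minutes = 37.3242; 63 + 37.3242/60 = 63.6220700
  W → negative
Point 2:
  Lat: 25.278′ = 0.421300°; total 24.4213000
  S → negative
  Lon: 120 + 37.479/60 = 120.6246500
  E → positive
Point 3:
  Lat: 45.66′ = 0.761000°; total 39.7610000
  S ⇒ negate
  Longitude: 41.136′ = 0.685600°; total 125.6856000
  W → negative
Point 4:
  φ: degrees = first 2 digits = 58, minutes = 28.5687; 58 + 28.5687/60 = 58.4761450
  S ⇒ negate
  Longitude: split at 3 digits → 000° and 1.3898′; 0 + 1.3898/60 = 0.0231633
  W → negative
Point 5:
  φ: 35.791′ = 0.596517°; total 79.5965167
  S ⇒ negate
  Lon: 74 + 14.58/60 = 74.2430000
  W ⇒ negate
Point 6:
  Latitude: 6.403′ = 0.106717°; total 20.1067167
  N ⇒ keep positive
  Longitude: 35 + 14.308/60 = 35.2384667
  W ⇒ negate

1. -59.086683, -63.622070
2. -24.421300, 120.624650
3. -39.761000, -125.685600
4. -58.476145, -0.023163
5. -79.596517, -74.243000
6. 20.106717, -35.238467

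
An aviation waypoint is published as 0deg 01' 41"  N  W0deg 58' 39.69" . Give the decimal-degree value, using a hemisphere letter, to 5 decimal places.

0.02806° N, 0.97769° W

Latitude: 0° + 1/60 + 41/3600 = 0 + 0.016667 + 0.011389 = 0.028056
Longitude: 58′ + 39.69″ = 58.66150′; 0 + 58.66150/60 = 0.977692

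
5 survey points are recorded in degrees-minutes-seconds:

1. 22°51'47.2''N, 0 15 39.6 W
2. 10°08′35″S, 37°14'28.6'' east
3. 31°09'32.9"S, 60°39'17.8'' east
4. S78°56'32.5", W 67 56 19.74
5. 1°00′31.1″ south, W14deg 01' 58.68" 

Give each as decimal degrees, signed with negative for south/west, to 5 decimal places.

Point 1:
  Lat: 51′ + 47.2″ = 51.78667′; 22 + 51.78667/60 = 22.863111
  N ⇒ keep positive
  Lon: 0 + 15/60 + 39.6/3600 = 0.261000
  W → negative
Point 2:
  Lat: 10 + 8/60 + 35/3600 = 10.143056
  S → negative
  Lon: 37° + 14/60 + 28.6/3600 = 37 + 0.233333 + 0.007944 = 37.241278
  E ⇒ keep positive
Point 3:
  Lat: 31 + 9/60 + 32.9/3600 = 31.159139
  hemisphere S, so the sign is −
  Lon: 60 + 39/60 + 17.8/3600 = 60.654944
  E → positive
Point 4:
  φ: 56′ + 32.5″ = 56.54167′; 78 + 56.54167/60 = 78.942361
  S → negative
  λ: 67° + 56/60 + 19.74/3600 = 67 + 0.933333 + 0.005483 = 67.938817
  W → negative
Point 5:
  Latitude: 0′ + 31.1″ = 0.51833′; 1 + 0.51833/60 = 1.008639
  hemisphere S, so the sign is −
  Lon: 1′ + 58.68″ = 1.97800′; 14 + 1.97800/60 = 14.032967
  W ⇒ negate

1. 22.86311, -0.26100
2. -10.14306, 37.24128
3. -31.15914, 60.65494
4. -78.94236, -67.93882
5. -1.00864, -14.03297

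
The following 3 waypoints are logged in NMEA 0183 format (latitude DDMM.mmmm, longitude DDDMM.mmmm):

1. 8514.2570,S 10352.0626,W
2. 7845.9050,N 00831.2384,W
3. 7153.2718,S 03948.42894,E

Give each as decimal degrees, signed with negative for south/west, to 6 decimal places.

1. -85.237617, -103.867710
2. 78.765083, -8.520640
3. -71.887863, 39.807149

Point 1:
  φ: degrees = first 2 digits = 85, minutes = 14.257; 85 + 14.257/60 = 85.2376167
  hemisphere S, so the sign is −
  Longitude: degrees = first 3 digits = 103, minutes = 52.0626; 103 + 52.0626/60 = 103.8677100
  W ⇒ negate
Point 2:
  Lat: degrees = first 2 digits = 78, minutes = 45.905; 78 + 45.905/60 = 78.7650833
  N ⇒ keep positive
  Lon: degrees = first 3 digits = 8, minutes = 31.2384; 8 + 31.2384/60 = 8.5206400
  W ⇒ negate
Point 3:
  φ: degrees = first 2 digits = 71, minutes = 53.2718; 71 + 53.2718/60 = 71.8878633
  S → negative
  Longitude: split at 3 digits → 039° and 48.42894′; 39 + 48.42894/60 = 39.8071490
  E ⇒ keep positive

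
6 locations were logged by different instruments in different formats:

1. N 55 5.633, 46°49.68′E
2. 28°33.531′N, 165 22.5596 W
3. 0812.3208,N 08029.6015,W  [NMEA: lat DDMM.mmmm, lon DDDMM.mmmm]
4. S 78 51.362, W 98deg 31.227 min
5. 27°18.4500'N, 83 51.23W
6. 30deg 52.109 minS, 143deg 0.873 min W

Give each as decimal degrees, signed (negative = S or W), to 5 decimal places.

1. 55.09388, 46.82800
2. 28.55885, -165.37599
3. 8.20535, -80.49336
4. -78.85603, -98.52045
5. 27.30750, -83.85383
6. -30.86848, -143.01455

Point 1:
  Latitude: 5.633′ = 0.093883°; total 55.093883
  N → positive
  Longitude: 46 + 49.68/60 = 46.828000
  E → positive
Point 2:
  Latitude: 33.531′ = 0.558850°; total 28.558850
  N → positive
  Longitude: 165 + 22.5596/60 = 165.375993
  W → negative
Point 3:
  Lat: split at 2 digits → 08° and 12.3208′; 8 + 12.3208/60 = 8.205347
  N ⇒ keep positive
  λ: split at 3 digits → 080° and 29.6015′; 80 + 29.6015/60 = 80.493358
  W → negative
Point 4:
  φ: 78 + 51.362/60 = 78.856033
  S ⇒ negate
  λ: 31.227′ = 0.520450°; total 98.520450
  W → negative
Point 5:
  Latitude: 27 + 18.45/60 = 27.307500
  N → positive
  λ: 51.23′ = 0.853833°; total 83.853833
  W ⇒ negate
Point 6:
  Lat: 52.109′ = 0.868483°; total 30.868483
  S ⇒ negate
  Lon: 0.873′ = 0.014550°; total 143.014550
  hemisphere W, so the sign is −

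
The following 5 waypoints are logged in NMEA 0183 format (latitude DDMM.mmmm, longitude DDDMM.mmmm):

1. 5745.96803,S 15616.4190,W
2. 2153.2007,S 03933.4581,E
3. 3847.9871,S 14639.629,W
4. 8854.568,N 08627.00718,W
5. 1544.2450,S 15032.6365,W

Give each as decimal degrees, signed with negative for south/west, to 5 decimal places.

1. -57.76613, -156.27365
2. -21.88668, 39.55764
3. -38.79979, -146.66048
4. 88.90947, -86.45012
5. -15.73742, -150.54394

Point 1:
  Latitude: split at 2 digits → 57° and 45.96803′; 57 + 45.96803/60 = 57.766134
  S → negative
  Lon: degrees = first 3 digits = 156, minutes = 16.419; 156 + 16.419/60 = 156.273650
  hemisphere W, so the sign is −
Point 2:
  Lat: degrees = first 2 digits = 21, minutes = 53.2007; 21 + 53.2007/60 = 21.886678
  hemisphere S, so the sign is −
  Longitude: degrees = first 3 digits = 39, minutes = 33.4581; 39 + 33.4581/60 = 39.557635
  E → positive
Point 3:
  φ: degrees = first 2 digits = 38, minutes = 47.9871; 38 + 47.9871/60 = 38.799785
  hemisphere S, so the sign is −
  Lon: degrees = first 3 digits = 146, minutes = 39.629; 146 + 39.629/60 = 146.660483
  W ⇒ negate
Point 4:
  Lat: split at 2 digits → 88° and 54.568′; 88 + 54.568/60 = 88.909467
  N → positive
  Lon: split at 3 digits → 086° and 27.00718′; 86 + 27.00718/60 = 86.450120
  W → negative
Point 5:
  Latitude: degrees = first 2 digits = 15, minutes = 44.245; 15 + 44.245/60 = 15.737417
  hemisphere S, so the sign is −
  Lon: split at 3 digits → 150° and 32.6365′; 150 + 32.6365/60 = 150.543942
  hemisphere W, so the sign is −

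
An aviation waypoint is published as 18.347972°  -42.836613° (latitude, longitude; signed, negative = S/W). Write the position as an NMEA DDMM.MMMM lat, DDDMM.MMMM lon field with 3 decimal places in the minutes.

Lat: fractional part 0.347972 → 20.87832 minutes
Longitude is negative → W; |value| = 42.836613
λ: 42° + 0.836613 × 60 = 42° 50.19678′

1820.878,N / 04250.197,W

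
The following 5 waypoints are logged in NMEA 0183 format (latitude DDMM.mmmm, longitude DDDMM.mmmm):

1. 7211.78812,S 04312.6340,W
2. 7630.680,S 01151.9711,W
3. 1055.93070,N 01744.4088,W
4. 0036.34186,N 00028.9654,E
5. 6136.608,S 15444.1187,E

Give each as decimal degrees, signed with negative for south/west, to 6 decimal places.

1. -72.196469, -43.210567
2. -76.511333, -11.866185
3. 10.932178, -17.740147
4. 0.605698, 0.482757
5. -61.610133, 154.735312

Point 1:
  Latitude: split at 2 digits → 72° and 11.78812′; 72 + 11.78812/60 = 72.1964687
  S → negative
  λ: split at 3 digits → 043° and 12.634′; 43 + 12.634/60 = 43.2105667
  W ⇒ negate
Point 2:
  φ: degrees = first 2 digits = 76, minutes = 30.68; 76 + 30.68/60 = 76.5113333
  S ⇒ negate
  Lon: degrees = first 3 digits = 11, minutes = 51.9711; 11 + 51.9711/60 = 11.8661850
  W → negative
Point 3:
  φ: degrees = first 2 digits = 10, minutes = 55.9307; 10 + 55.9307/60 = 10.9321783
  N ⇒ keep positive
  Longitude: degrees = first 3 digits = 17, minutes = 44.4088; 17 + 44.4088/60 = 17.7401467
  hemisphere W, so the sign is −
Point 4:
  φ: degrees = first 2 digits = 0, minutes = 36.34186; 0 + 36.34186/60 = 0.6056977
  N ⇒ keep positive
  λ: split at 3 digits → 000° and 28.9654′; 0 + 28.9654/60 = 0.4827567
  E ⇒ keep positive
Point 5:
  φ: split at 2 digits → 61° and 36.608′; 61 + 36.608/60 = 61.6101333
  S → negative
  λ: degrees = first 3 digits = 154, minutes = 44.1187; 154 + 44.1187/60 = 154.7353117
  E ⇒ keep positive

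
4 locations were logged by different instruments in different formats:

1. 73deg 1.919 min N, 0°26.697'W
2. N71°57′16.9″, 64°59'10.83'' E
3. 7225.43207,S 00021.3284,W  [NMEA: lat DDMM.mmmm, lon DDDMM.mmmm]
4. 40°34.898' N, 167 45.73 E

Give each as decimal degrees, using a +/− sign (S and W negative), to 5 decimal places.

1. 73.03198, -0.44495
2. 71.95469, 64.98634
3. -72.42387, -0.35547
4. 40.58163, 167.76217

Point 1:
  Latitude: 1.919′ = 0.031983°; total 73.031983
  N ⇒ keep positive
  Lon: 26.697′ = 0.444950°; total 0.444950
  hemisphere W, so the sign is −
Point 2:
  Latitude: 57′ + 16.9″ = 57.28167′; 71 + 57.28167/60 = 71.954694
  N → positive
  λ: 64° + 59/60 + 10.83/3600 = 64 + 0.983333 + 0.003008 = 64.986342
  E → positive
Point 3:
  Latitude: split at 2 digits → 72° and 25.43207′; 72 + 25.43207/60 = 72.423868
  S → negative
  Longitude: split at 3 digits → 000° and 21.3284′; 0 + 21.3284/60 = 0.355473
  W → negative
Point 4:
  Latitude: 34.898′ = 0.581633°; total 40.581633
  N ⇒ keep positive
  Lon: 45.73′ = 0.762167°; total 167.762167
  E → positive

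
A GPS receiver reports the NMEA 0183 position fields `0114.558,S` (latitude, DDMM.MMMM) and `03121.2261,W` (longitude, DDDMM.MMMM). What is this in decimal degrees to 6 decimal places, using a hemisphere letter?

1.242633° S, 31.353768° W

Latitude: degrees = first 2 digits = 1, minutes = 14.558; 1 + 14.558/60 = 1.2426333
Lon: degrees = first 3 digits = 31, minutes = 21.2261; 31 + 21.2261/60 = 31.3537683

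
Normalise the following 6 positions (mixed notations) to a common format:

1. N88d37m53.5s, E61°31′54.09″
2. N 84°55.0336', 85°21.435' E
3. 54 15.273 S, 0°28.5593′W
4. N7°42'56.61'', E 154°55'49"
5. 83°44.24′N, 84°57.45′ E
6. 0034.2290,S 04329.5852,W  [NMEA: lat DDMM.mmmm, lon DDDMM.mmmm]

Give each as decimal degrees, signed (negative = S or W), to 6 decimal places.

1. 88.631528, 61.531692
2. 84.917227, 85.357250
3. -54.254550, -0.475988
4. 7.715725, 154.930278
5. 83.737333, 84.957500
6. -0.570483, -43.493087

Point 1:
  φ: 88° + 37/60 + 53.5/3600 = 88 + 0.616667 + 0.014861 = 88.6315278
  N → positive
  Longitude: 61° + 31/60 + 54.09/3600 = 61 + 0.516667 + 0.015025 = 61.5316917
  E ⇒ keep positive
Point 2:
  φ: 84 + 55.0336/60 = 84.9172267
  N → positive
  Lon: 21.435′ = 0.357250°; total 85.3572500
  E ⇒ keep positive
Point 3:
  Latitude: 15.273′ = 0.254550°; total 54.2545500
  hemisphere S, so the sign is −
  λ: 0 + 28.5593/60 = 0.4759883
  hemisphere W, so the sign is −
Point 4:
  Latitude: 7 + 42/60 + 56.61/3600 = 7.7157250
  N ⇒ keep positive
  λ: 55′ + 49″ = 55.81667′; 154 + 55.81667/60 = 154.9302778
  E ⇒ keep positive
Point 5:
  Lat: 83 + 44.24/60 = 83.7373333
  N → positive
  Longitude: 57.45′ = 0.957500°; total 84.9575000
  E ⇒ keep positive
Point 6:
  φ: degrees = first 2 digits = 0, minutes = 34.229; 0 + 34.229/60 = 0.5704833
  hemisphere S, so the sign is −
  λ: split at 3 digits → 043° and 29.5852′; 43 + 29.5852/60 = 43.4930867
  hemisphere W, so the sign is −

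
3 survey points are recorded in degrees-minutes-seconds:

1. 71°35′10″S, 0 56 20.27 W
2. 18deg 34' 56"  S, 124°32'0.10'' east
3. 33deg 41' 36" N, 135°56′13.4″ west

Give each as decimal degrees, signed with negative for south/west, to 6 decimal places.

1. -71.586111, -0.938964
2. -18.582222, 124.533361
3. 33.693333, -135.937056

Point 1:
  Latitude: 35′ + 10″ = 35.16667′; 71 + 35.16667/60 = 71.5861111
  S → negative
  Longitude: 0° + 56/60 + 20.27/3600 = 0 + 0.933333 + 0.005631 = 0.9389639
  W → negative
Point 2:
  φ: 34′ + 56″ = 34.93333′; 18 + 34.93333/60 = 18.5822222
  S ⇒ negate
  Longitude: 32′ + 0.1″ = 32.00167′; 124 + 32.00167/60 = 124.5333611
  E → positive
Point 3:
  φ: 33° + 41/60 + 36/3600 = 33 + 0.683333 + 0.010000 = 33.6933333
  N → positive
  Lon: 135 + 56/60 + 13.4/3600 = 135.9370556
  W ⇒ negate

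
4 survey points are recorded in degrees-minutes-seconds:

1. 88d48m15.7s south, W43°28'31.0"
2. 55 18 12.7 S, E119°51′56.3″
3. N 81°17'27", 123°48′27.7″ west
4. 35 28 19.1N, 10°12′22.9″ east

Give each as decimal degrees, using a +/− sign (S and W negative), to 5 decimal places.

Point 1:
  Latitude: 48′ + 15.7″ = 48.26167′; 88 + 48.26167/60 = 88.804361
  S → negative
  Lon: 43 + 28/60 + 31/3600 = 43.475278
  W → negative
Point 2:
  φ: 55° + 18/60 + 12.7/3600 = 55 + 0.300000 + 0.003528 = 55.303528
  hemisphere S, so the sign is −
  Lon: 51′ + 56.3″ = 51.93833′; 119 + 51.93833/60 = 119.865639
  E → positive
Point 3:
  Latitude: 81 + 17/60 + 27/3600 = 81.290833
  N → positive
  λ: 48′ + 27.7″ = 48.46167′; 123 + 48.46167/60 = 123.807694
  W ⇒ negate
Point 4:
  Lat: 28′ + 19.1″ = 28.31833′; 35 + 28.31833/60 = 35.471972
  N ⇒ keep positive
  Lon: 10 + 12/60 + 22.9/3600 = 10.206361
  E ⇒ keep positive

1. -88.80436, -43.47528
2. -55.30353, 119.86564
3. 81.29083, -123.80769
4. 35.47197, 10.20636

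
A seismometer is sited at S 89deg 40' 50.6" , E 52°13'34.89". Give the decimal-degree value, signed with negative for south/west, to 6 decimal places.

-89.680722, 52.226358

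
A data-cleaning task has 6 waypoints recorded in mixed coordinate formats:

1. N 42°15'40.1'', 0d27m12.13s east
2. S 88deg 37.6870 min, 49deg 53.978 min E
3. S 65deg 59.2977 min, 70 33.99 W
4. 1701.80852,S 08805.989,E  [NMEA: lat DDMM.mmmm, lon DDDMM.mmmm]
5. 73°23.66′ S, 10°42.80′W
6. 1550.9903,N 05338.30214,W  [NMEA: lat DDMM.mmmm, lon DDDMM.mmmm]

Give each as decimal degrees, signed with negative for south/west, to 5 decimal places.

Point 1:
  Latitude: 42° + 15/60 + 40.1/3600 = 42 + 0.250000 + 0.011139 = 42.261139
  N → positive
  Lon: 0 + 27/60 + 12.13/3600 = 0.453369
  E ⇒ keep positive
Point 2:
  Lat: 37.687′ = 0.628117°; total 88.628117
  S ⇒ negate
  λ: 53.978′ = 0.899633°; total 49.899633
  E ⇒ keep positive
Point 3:
  Latitude: 65 + 59.2977/60 = 65.988295
  hemisphere S, so the sign is −
  Longitude: 70 + 33.99/60 = 70.566500
  W ⇒ negate
Point 4:
  Lat: degrees = first 2 digits = 17, minutes = 1.80852; 17 + 1.80852/60 = 17.030142
  S → negative
  λ: split at 3 digits → 088° and 5.989′; 88 + 5.989/60 = 88.099817
  E ⇒ keep positive
Point 5:
  φ: 23.66′ = 0.394333°; total 73.394333
  S → negative
  Longitude: 42.8′ = 0.713333°; total 10.713333
  W ⇒ negate
Point 6:
  Latitude: split at 2 digits → 15° and 50.9903′; 15 + 50.9903/60 = 15.849838
  N → positive
  Lon: degrees = first 3 digits = 53, minutes = 38.30214; 53 + 38.30214/60 = 53.638369
  hemisphere W, so the sign is −

1. 42.26114, 0.45337
2. -88.62812, 49.89963
3. -65.98830, -70.56650
4. -17.03014, 88.09982
5. -73.39433, -10.71333
6. 15.84984, -53.63837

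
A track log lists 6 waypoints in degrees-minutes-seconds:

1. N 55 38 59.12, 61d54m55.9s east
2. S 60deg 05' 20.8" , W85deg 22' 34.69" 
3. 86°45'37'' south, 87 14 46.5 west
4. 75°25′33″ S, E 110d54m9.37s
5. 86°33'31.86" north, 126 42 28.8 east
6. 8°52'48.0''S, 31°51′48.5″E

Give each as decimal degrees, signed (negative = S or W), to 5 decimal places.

Point 1:
  φ: 55° + 38/60 + 59.12/3600 = 55 + 0.633333 + 0.016422 = 55.649756
  N → positive
  Longitude: 61 + 54/60 + 55.9/3600 = 61.915528
  E ⇒ keep positive
Point 2:
  Lat: 60° + 5/60 + 20.8/3600 = 60 + 0.083333 + 0.005778 = 60.089111
  S → negative
  λ: 22′ + 34.69″ = 22.57817′; 85 + 22.57817/60 = 85.376303
  W ⇒ negate
Point 3:
  Lat: 86° + 45/60 + 37/3600 = 86 + 0.750000 + 0.010278 = 86.760278
  hemisphere S, so the sign is −
  Lon: 14′ + 46.5″ = 14.77500′; 87 + 14.77500/60 = 87.246250
  hemisphere W, so the sign is −
Point 4:
  Latitude: 75 + 25/60 + 33/3600 = 75.425833
  hemisphere S, so the sign is −
  λ: 54′ + 9.37″ = 54.15617′; 110 + 54.15617/60 = 110.902603
  E ⇒ keep positive
Point 5:
  φ: 86 + 33/60 + 31.86/3600 = 86.558850
  N → positive
  Longitude: 126° + 42/60 + 28.8/3600 = 126 + 0.700000 + 0.008000 = 126.708000
  E → positive
Point 6:
  Latitude: 8 + 52/60 + 48/3600 = 8.880000
  hemisphere S, so the sign is −
  Lon: 51′ + 48.5″ = 51.80833′; 31 + 51.80833/60 = 31.863472
  E ⇒ keep positive

1. 55.64976, 61.91553
2. -60.08911, -85.37630
3. -86.76028, -87.24625
4. -75.42583, 110.90260
5. 86.55885, 126.70800
6. -8.88000, 31.86347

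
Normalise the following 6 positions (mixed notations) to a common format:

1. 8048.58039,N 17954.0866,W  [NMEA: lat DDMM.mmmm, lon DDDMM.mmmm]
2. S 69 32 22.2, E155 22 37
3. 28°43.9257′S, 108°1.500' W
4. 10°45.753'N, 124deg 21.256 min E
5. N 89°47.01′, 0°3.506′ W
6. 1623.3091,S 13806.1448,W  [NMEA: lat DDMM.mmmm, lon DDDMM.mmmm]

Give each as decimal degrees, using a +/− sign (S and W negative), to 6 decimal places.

1. 80.809673, -179.901443
2. -69.539500, 155.376944
3. -28.732095, -108.025000
4. 10.762550, 124.354267
5. 89.783500, -0.058433
6. -16.388485, -138.102413

Point 1:
  Lat: degrees = first 2 digits = 80, minutes = 48.58039; 80 + 48.58039/60 = 80.8096732
  N → positive
  Lon: degrees = first 3 digits = 179, minutes = 54.0866; 179 + 54.0866/60 = 179.9014433
  hemisphere W, so the sign is −
Point 2:
  Latitude: 69 + 32/60 + 22.2/3600 = 69.5395000
  S → negative
  λ: 22′ + 37″ = 22.61667′; 155 + 22.61667/60 = 155.3769444
  E ⇒ keep positive
Point 3:
  Lat: 28 + 43.9257/60 = 28.7320950
  S → negative
  Longitude: 1.5′ = 0.025000°; total 108.0250000
  hemisphere W, so the sign is −
Point 4:
  Lat: 45.753′ = 0.762550°; total 10.7625500
  N → positive
  Longitude: 21.256′ = 0.354267°; total 124.3542667
  E ⇒ keep positive
Point 5:
  Lat: 89 + 47.01/60 = 89.7835000
  N ⇒ keep positive
  Longitude: 3.506′ = 0.058433°; total 0.0584333
  W → negative
Point 6:
  Lat: split at 2 digits → 16° and 23.3091′; 16 + 23.3091/60 = 16.3884850
  S → negative
  Longitude: degrees = first 3 digits = 138, minutes = 6.1448; 138 + 6.1448/60 = 138.1024133
  W → negative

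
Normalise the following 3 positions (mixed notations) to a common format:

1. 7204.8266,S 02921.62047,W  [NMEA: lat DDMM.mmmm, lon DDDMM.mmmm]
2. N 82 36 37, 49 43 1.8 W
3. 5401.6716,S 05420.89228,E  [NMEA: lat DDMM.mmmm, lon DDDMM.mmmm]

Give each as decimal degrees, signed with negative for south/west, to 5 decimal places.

1. -72.08044, -29.36034
2. 82.61028, -49.71717
3. -54.02786, 54.34820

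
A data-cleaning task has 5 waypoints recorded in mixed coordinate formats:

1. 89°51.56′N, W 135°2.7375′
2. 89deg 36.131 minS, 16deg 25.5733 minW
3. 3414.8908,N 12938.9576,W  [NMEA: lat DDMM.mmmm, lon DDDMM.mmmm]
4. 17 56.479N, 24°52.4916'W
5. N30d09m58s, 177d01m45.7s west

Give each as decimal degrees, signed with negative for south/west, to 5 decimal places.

1. 89.85933, -135.04563
2. -89.60218, -16.42622
3. 34.24818, -129.64929
4. 17.94132, -24.87486
5. 30.16611, -177.02936

Point 1:
  Latitude: 51.56′ = 0.859333°; total 89.859333
  N ⇒ keep positive
  Longitude: 2.7375′ = 0.045625°; total 135.045625
  W ⇒ negate
Point 2:
  φ: 89 + 36.131/60 = 89.602183
  hemisphere S, so the sign is −
  Lon: 16 + 25.5733/60 = 16.426222
  W → negative
Point 3:
  Lat: split at 2 digits → 34° and 14.8908′; 34 + 14.8908/60 = 34.248180
  N → positive
  Longitude: degrees = first 3 digits = 129, minutes = 38.9576; 129 + 38.9576/60 = 129.649293
  W ⇒ negate
Point 4:
  Latitude: 56.479′ = 0.941317°; total 17.941317
  N ⇒ keep positive
  Longitude: 24 + 52.4916/60 = 24.874860
  W ⇒ negate
Point 5:
  φ: 30 + 9/60 + 58/3600 = 30.166111
  N → positive
  Lon: 177 + 1/60 + 45.7/3600 = 177.029361
  W → negative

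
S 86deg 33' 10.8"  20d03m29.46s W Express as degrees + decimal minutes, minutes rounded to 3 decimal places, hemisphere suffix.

φ: 33 + 10.8/60 = 33.18000′
Longitude: seconds/60 = 0.49100; minutes = 3 + 0.49100 = 3.49100

86° 33.180′ S, 20° 3.491′ W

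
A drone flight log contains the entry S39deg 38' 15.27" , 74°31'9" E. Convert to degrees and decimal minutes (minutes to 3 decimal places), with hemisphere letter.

39° 38.255′ S, 74° 31.150′ E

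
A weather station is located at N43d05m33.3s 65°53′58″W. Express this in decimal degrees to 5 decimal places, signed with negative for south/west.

43.09258, -65.89944

Lat: 43° + 5/60 + 33.3/3600 = 43 + 0.083333 + 0.009250 = 43.092583
N ⇒ keep positive
Longitude: 65 + 53/60 + 58/3600 = 65.899444
hemisphere W, so the sign is −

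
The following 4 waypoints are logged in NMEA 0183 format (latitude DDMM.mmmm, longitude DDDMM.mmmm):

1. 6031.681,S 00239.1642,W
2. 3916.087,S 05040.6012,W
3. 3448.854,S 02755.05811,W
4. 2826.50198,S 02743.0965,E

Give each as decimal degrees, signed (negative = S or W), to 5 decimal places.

Point 1:
  φ: degrees = first 2 digits = 60, minutes = 31.681; 60 + 31.681/60 = 60.528017
  hemisphere S, so the sign is −
  Longitude: split at 3 digits → 002° and 39.1642′; 2 + 39.1642/60 = 2.652737
  W → negative
Point 2:
  Latitude: degrees = first 2 digits = 39, minutes = 16.087; 39 + 16.087/60 = 39.268117
  S → negative
  λ: degrees = first 3 digits = 50, minutes = 40.6012; 50 + 40.6012/60 = 50.676687
  W → negative
Point 3:
  Lat: split at 2 digits → 34° and 48.854′; 34 + 48.854/60 = 34.814233
  S ⇒ negate
  λ: degrees = first 3 digits = 27, minutes = 55.05811; 27 + 55.05811/60 = 27.917635
  W ⇒ negate
Point 4:
  φ: split at 2 digits → 28° and 26.50198′; 28 + 26.50198/60 = 28.441700
  S → negative
  Longitude: degrees = first 3 digits = 27, minutes = 43.0965; 27 + 43.0965/60 = 27.718275
  E ⇒ keep positive

1. -60.52802, -2.65274
2. -39.26812, -50.67669
3. -34.81423, -27.91764
4. -28.44170, 27.71828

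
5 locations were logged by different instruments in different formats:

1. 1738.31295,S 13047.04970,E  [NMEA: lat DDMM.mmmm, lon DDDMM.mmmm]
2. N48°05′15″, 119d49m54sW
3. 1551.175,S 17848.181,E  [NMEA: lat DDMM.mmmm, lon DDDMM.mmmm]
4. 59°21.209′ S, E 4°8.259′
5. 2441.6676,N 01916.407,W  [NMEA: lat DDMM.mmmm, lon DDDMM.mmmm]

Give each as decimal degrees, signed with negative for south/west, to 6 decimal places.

1. -17.638549, 130.784162
2. 48.087500, -119.831667
3. -15.852917, 178.803017
4. -59.353483, 4.137650
5. 24.694460, -19.273450

Point 1:
  Latitude: degrees = first 2 digits = 17, minutes = 38.31295; 17 + 38.31295/60 = 17.6385492
  hemisphere S, so the sign is −
  Longitude: split at 3 digits → 130° and 47.0497′; 130 + 47.0497/60 = 130.7841617
  E ⇒ keep positive
Point 2:
  φ: 48° + 5/60 + 15/3600 = 48 + 0.083333 + 0.004167 = 48.0875000
  N ⇒ keep positive
  Lon: 119° + 49/60 + 54/3600 = 119 + 0.816667 + 0.015000 = 119.8316667
  W → negative
Point 3:
  φ: split at 2 digits → 15° and 51.175′; 15 + 51.175/60 = 15.8529167
  S → negative
  λ: split at 3 digits → 178° and 48.181′; 178 + 48.181/60 = 178.8030167
  E ⇒ keep positive
Point 4:
  Lat: 21.209′ = 0.353483°; total 59.3534833
  S → negative
  Longitude: 8.259′ = 0.137650°; total 4.1376500
  E → positive
Point 5:
  Lat: split at 2 digits → 24° and 41.6676′; 24 + 41.6676/60 = 24.6944600
  N ⇒ keep positive
  λ: degrees = first 3 digits = 19, minutes = 16.407; 19 + 16.407/60 = 19.2734500
  W → negative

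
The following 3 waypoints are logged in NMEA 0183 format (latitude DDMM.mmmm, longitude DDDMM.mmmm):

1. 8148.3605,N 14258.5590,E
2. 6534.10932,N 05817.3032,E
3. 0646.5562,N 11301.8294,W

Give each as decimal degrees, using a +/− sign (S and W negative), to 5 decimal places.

Point 1:
  Latitude: split at 2 digits → 81° and 48.3605′; 81 + 48.3605/60 = 81.806008
  N → positive
  Lon: degrees = first 3 digits = 142, minutes = 58.559; 142 + 58.559/60 = 142.975983
  E ⇒ keep positive
Point 2:
  Lat: degrees = first 2 digits = 65, minutes = 34.10932; 65 + 34.10932/60 = 65.568489
  N → positive
  Longitude: split at 3 digits → 058° and 17.3032′; 58 + 17.3032/60 = 58.288387
  E → positive
Point 3:
  Latitude: degrees = first 2 digits = 6, minutes = 46.5562; 6 + 46.5562/60 = 6.775937
  N → positive
  Lon: split at 3 digits → 113° and 1.8294′; 113 + 1.8294/60 = 113.030490
  W ⇒ negate

1. 81.80601, 142.97598
2. 65.56849, 58.28839
3. 6.77594, -113.03049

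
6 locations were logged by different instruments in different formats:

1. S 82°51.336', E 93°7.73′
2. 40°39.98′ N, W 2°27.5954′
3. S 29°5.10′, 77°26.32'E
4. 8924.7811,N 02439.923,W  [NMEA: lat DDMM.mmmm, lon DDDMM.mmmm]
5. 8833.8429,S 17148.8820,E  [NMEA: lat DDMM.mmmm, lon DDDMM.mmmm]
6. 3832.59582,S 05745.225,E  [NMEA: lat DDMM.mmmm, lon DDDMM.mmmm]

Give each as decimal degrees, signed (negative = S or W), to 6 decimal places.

Point 1:
  φ: 82 + 51.336/60 = 82.8556000
  S → negative
  λ: 7.73′ = 0.128833°; total 93.1288333
  E → positive
Point 2:
  Latitude: 40 + 39.98/60 = 40.6663333
  N ⇒ keep positive
  Longitude: 27.5954′ = 0.459923°; total 2.4599233
  W ⇒ negate
Point 3:
  φ: 29 + 5.1/60 = 29.0850000
  hemisphere S, so the sign is −
  λ: 26.32′ = 0.438667°; total 77.4386667
  E → positive
Point 4:
  Latitude: degrees = first 2 digits = 89, minutes = 24.7811; 89 + 24.7811/60 = 89.4130183
  N ⇒ keep positive
  λ: split at 3 digits → 024° and 39.923′; 24 + 39.923/60 = 24.6653833
  W ⇒ negate
Point 5:
  Latitude: split at 2 digits → 88° and 33.8429′; 88 + 33.8429/60 = 88.5640483
  S ⇒ negate
  λ: degrees = first 3 digits = 171, minutes = 48.882; 171 + 48.882/60 = 171.8147000
  E → positive
Point 6:
  Latitude: degrees = first 2 digits = 38, minutes = 32.59582; 38 + 32.59582/60 = 38.5432637
  hemisphere S, so the sign is −
  λ: degrees = first 3 digits = 57, minutes = 45.225; 57 + 45.225/60 = 57.7537500
  E ⇒ keep positive

1. -82.855600, 93.128833
2. 40.666333, -2.459923
3. -29.085000, 77.438667
4. 89.413018, -24.665383
5. -88.564048, 171.814700
6. -38.543264, 57.753750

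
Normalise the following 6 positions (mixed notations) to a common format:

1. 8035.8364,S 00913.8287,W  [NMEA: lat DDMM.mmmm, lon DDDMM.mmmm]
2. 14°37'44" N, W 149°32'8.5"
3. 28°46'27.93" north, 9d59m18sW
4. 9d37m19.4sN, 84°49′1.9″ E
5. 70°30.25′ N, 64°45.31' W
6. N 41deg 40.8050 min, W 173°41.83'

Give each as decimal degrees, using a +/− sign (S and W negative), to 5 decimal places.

Point 1:
  Latitude: degrees = first 2 digits = 80, minutes = 35.8364; 80 + 35.8364/60 = 80.597273
  S → negative
  Lon: split at 3 digits → 009° and 13.8287′; 9 + 13.8287/60 = 9.230478
  hemisphere W, so the sign is −
Point 2:
  Lat: 14 + 37/60 + 44/3600 = 14.628889
  N → positive
  Longitude: 32′ + 8.5″ = 32.14167′; 149 + 32.14167/60 = 149.535694
  W → negative
Point 3:
  Lat: 28 + 46/60 + 27.93/3600 = 28.774425
  N ⇒ keep positive
  Lon: 9° + 59/60 + 18/3600 = 9 + 0.983333 + 0.005000 = 9.988333
  W → negative
Point 4:
  φ: 37′ + 19.4″ = 37.32333′; 9 + 37.32333/60 = 9.622056
  N → positive
  Longitude: 84° + 49/60 + 1.9/3600 = 84 + 0.816667 + 0.000528 = 84.817194
  E → positive
Point 5:
  φ: 70 + 30.25/60 = 70.504167
  N ⇒ keep positive
  λ: 64 + 45.31/60 = 64.755167
  W ⇒ negate
Point 6:
  Latitude: 41 + 40.805/60 = 41.680083
  N ⇒ keep positive
  λ: 173 + 41.83/60 = 173.697167
  W → negative

1. -80.59727, -9.23048
2. 14.62889, -149.53569
3. 28.77443, -9.98833
4. 9.62206, 84.81719
5. 70.50417, -64.75517
6. 41.68008, -173.69717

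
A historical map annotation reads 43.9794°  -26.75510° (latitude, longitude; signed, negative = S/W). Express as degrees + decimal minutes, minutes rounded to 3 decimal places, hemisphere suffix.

43° 58.764′ N, 26° 45.306′ W

φ: 43° + 0.979400 × 60 = 43° 58.76400′
Longitude is negative → W; |value| = 26.755100
λ: minutes = (26.755100 − 26) × 60 = 45.30600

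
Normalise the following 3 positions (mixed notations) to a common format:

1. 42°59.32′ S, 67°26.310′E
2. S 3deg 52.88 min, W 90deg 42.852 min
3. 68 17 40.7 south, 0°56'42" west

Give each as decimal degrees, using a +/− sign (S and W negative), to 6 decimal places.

1. -42.988667, 67.438500
2. -3.881333, -90.714200
3. -68.294639, -0.945000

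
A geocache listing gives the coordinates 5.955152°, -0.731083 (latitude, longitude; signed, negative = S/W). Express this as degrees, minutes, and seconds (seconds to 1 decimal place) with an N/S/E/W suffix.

φ: 0.955152° → 57.30912′; 0.30912 × 60 = 18.547″
Longitude is negative → W; |value| = 0.731083
λ: 0.731083 × 60 = 43.86498′ → 43′, remainder × 60 = 51.899″

5°57′18.5″ N, 0°43′51.9″ W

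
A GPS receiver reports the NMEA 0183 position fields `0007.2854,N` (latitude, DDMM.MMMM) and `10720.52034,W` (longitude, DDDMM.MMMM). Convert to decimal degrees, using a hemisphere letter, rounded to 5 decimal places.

0.12142° N, 107.34201° W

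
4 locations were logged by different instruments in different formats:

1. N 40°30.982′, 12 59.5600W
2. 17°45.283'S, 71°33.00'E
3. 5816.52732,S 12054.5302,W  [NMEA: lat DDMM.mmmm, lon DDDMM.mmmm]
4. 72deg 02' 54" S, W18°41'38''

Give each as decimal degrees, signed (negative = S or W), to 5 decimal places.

1. 40.51637, -12.99267
2. -17.75472, 71.55000
3. -58.27546, -120.90884
4. -72.04833, -18.69389

Point 1:
  Latitude: 30.982′ = 0.516367°; total 40.516367
  N ⇒ keep positive
  Lon: 59.56′ = 0.992667°; total 12.992667
  W → negative
Point 2:
  Lat: 45.283′ = 0.754717°; total 17.754717
  hemisphere S, so the sign is −
  Lon: 71 + 33/60 = 71.550000
  E → positive
Point 3:
  Lat: degrees = first 2 digits = 58, minutes = 16.52732; 58 + 16.52732/60 = 58.275455
  S → negative
  Longitude: degrees = first 3 digits = 120, minutes = 54.5302; 120 + 54.5302/60 = 120.908837
  hemisphere W, so the sign is −
Point 4:
  Latitude: 72 + 2/60 + 54/3600 = 72.048333
  hemisphere S, so the sign is −
  Longitude: 41′ + 38″ = 41.63333′; 18 + 41.63333/60 = 18.693889
  hemisphere W, so the sign is −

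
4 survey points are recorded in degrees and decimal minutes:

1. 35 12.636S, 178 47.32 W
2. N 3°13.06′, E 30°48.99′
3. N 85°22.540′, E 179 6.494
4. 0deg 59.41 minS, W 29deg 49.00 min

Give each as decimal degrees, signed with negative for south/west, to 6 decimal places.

1. -35.210600, -178.788667
2. 3.217667, 30.816500
3. 85.375667, 179.108233
4. -0.990167, -29.816667

Point 1:
  Lat: 35 + 12.636/60 = 35.2106000
  S ⇒ negate
  Longitude: 47.32′ = 0.788667°; total 178.7886667
  W ⇒ negate
Point 2:
  Latitude: 3 + 13.06/60 = 3.2176667
  N → positive
  Lon: 48.99′ = 0.816500°; total 30.8165000
  E ⇒ keep positive
Point 3:
  Latitude: 85 + 22.54/60 = 85.3756667
  N ⇒ keep positive
  λ: 179 + 6.494/60 = 179.1082333
  E → positive
Point 4:
  φ: 59.41′ = 0.990167°; total 0.9901667
  S ⇒ negate
  Longitude: 49′ = 0.816667°; total 29.8166667
  W ⇒ negate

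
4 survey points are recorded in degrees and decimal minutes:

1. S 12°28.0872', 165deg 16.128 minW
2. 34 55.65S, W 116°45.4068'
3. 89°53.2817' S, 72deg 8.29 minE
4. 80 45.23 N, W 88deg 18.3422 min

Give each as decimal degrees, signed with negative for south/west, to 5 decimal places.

1. -12.46812, -165.26880
2. -34.92750, -116.75678
3. -89.88803, 72.13817
4. 80.75383, -88.30570

Point 1:
  φ: 12 + 28.0872/60 = 12.468120
  S ⇒ negate
  Longitude: 165 + 16.128/60 = 165.268800
  hemisphere W, so the sign is −
Point 2:
  φ: 55.65′ = 0.927500°; total 34.927500
  hemisphere S, so the sign is −
  λ: 116 + 45.4068/60 = 116.756780
  hemisphere W, so the sign is −
Point 3:
  Lat: 53.2817′ = 0.888028°; total 89.888028
  S ⇒ negate
  Longitude: 8.29′ = 0.138167°; total 72.138167
  E → positive
Point 4:
  φ: 80 + 45.23/60 = 80.753833
  N → positive
  Lon: 88 + 18.3422/60 = 88.305703
  hemisphere W, so the sign is −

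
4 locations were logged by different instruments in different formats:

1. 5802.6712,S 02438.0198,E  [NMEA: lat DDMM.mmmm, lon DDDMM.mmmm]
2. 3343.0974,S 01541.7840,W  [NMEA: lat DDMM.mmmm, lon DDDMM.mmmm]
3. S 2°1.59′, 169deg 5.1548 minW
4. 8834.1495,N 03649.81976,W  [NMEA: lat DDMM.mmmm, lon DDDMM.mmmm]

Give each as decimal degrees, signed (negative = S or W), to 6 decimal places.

1. -58.044520, 24.633663
2. -33.718290, -15.696400
3. -2.026500, -169.085913
4. 88.569158, -36.830329

Point 1:
  Lat: degrees = first 2 digits = 58, minutes = 2.6712; 58 + 2.6712/60 = 58.0445200
  S → negative
  λ: degrees = first 3 digits = 24, minutes = 38.0198; 24 + 38.0198/60 = 24.6336633
  E → positive
Point 2:
  Latitude: degrees = first 2 digits = 33, minutes = 43.0974; 33 + 43.0974/60 = 33.7182900
  S ⇒ negate
  Longitude: degrees = first 3 digits = 15, minutes = 41.784; 15 + 41.784/60 = 15.6964000
  W ⇒ negate
Point 3:
  φ: 2 + 1.59/60 = 2.0265000
  S → negative
  λ: 169 + 5.1548/60 = 169.0859133
  hemisphere W, so the sign is −
Point 4:
  φ: degrees = first 2 digits = 88, minutes = 34.1495; 88 + 34.1495/60 = 88.5691583
  N → positive
  λ: split at 3 digits → 036° and 49.81976′; 36 + 49.81976/60 = 36.8303293
  W → negative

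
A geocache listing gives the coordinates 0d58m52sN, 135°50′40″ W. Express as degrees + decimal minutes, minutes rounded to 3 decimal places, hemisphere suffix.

0° 58.867′ N, 135° 50.667′ W

Lat: seconds/60 = 0.86667; minutes = 58 + 0.86667 = 58.86667
Longitude: 50 + 40/60 = 50.66667′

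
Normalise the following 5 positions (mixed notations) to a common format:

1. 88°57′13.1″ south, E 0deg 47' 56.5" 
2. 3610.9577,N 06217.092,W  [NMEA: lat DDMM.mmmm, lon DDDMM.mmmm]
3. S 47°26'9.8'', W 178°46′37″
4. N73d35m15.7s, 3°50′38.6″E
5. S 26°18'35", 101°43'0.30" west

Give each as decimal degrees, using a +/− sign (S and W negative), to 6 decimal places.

Point 1:
  Lat: 88 + 57/60 + 13.1/3600 = 88.9536389
  S ⇒ negate
  Longitude: 47′ + 56.5″ = 47.94167′; 0 + 47.94167/60 = 0.7990278
  E ⇒ keep positive
Point 2:
  Latitude: degrees = first 2 digits = 36, minutes = 10.9577; 36 + 10.9577/60 = 36.1826283
  N ⇒ keep positive
  λ: degrees = first 3 digits = 62, minutes = 17.092; 62 + 17.092/60 = 62.2848667
  hemisphere W, so the sign is −
Point 3:
  Latitude: 47° + 26/60 + 9.8/3600 = 47 + 0.433333 + 0.002722 = 47.4360556
  S ⇒ negate
  Longitude: 178° + 46/60 + 37/3600 = 178 + 0.766667 + 0.010278 = 178.7769444
  W → negative
Point 4:
  Lat: 73 + 35/60 + 15.7/3600 = 73.5876944
  N → positive
  Lon: 3 + 50/60 + 38.6/3600 = 3.8440556
  E → positive
Point 5:
  φ: 18′ + 35″ = 18.58333′; 26 + 18.58333/60 = 26.3097222
  hemisphere S, so the sign is −
  λ: 101° + 43/60 + 0.3/3600 = 101 + 0.716667 + 0.000083 = 101.7167500
  hemisphere W, so the sign is −

1. -88.953639, 0.799028
2. 36.182628, -62.284867
3. -47.436056, -178.776944
4. 73.587694, 3.844056
5. -26.309722, -101.716750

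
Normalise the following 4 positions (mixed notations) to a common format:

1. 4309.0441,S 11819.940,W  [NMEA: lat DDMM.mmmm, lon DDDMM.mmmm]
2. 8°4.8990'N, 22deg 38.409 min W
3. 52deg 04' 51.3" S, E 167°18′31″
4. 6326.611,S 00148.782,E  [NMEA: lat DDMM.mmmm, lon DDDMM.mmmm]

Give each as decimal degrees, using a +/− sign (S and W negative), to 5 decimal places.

1. -43.15074, -118.33233
2. 8.08165, -22.64015
3. -52.08092, 167.30861
4. -63.44352, 1.81303

Point 1:
  Lat: degrees = first 2 digits = 43, minutes = 9.0441; 43 + 9.0441/60 = 43.150735
  hemisphere S, so the sign is −
  Lon: degrees = first 3 digits = 118, minutes = 19.94; 118 + 19.94/60 = 118.332333
  W → negative
Point 2:
  Latitude: 4.899′ = 0.081650°; total 8.081650
  N ⇒ keep positive
  Longitude: 38.409′ = 0.640150°; total 22.640150
  hemisphere W, so the sign is −
Point 3:
  Lat: 52 + 4/60 + 51.3/3600 = 52.080917
  hemisphere S, so the sign is −
  λ: 167 + 18/60 + 31/3600 = 167.308611
  E → positive
Point 4:
  φ: split at 2 digits → 63° and 26.611′; 63 + 26.611/60 = 63.443517
  S → negative
  Lon: degrees = first 3 digits = 1, minutes = 48.782; 1 + 48.782/60 = 1.813033
  E ⇒ keep positive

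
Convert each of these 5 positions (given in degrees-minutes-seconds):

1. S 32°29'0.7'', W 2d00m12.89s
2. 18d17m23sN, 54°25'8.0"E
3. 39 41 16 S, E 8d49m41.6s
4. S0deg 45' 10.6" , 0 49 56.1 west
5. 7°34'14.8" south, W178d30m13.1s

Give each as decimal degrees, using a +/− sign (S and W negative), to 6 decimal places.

1. -32.483528, -2.003581
2. 18.289722, 54.418889
3. -39.687778, 8.828222
4. -0.752944, -0.832250
5. -7.570778, -178.503639

Point 1:
  Latitude: 32° + 29/60 + 0.7/3600 = 32 + 0.483333 + 0.000194 = 32.4835278
  hemisphere S, so the sign is −
  Lon: 0′ + 12.89″ = 0.21483′; 2 + 0.21483/60 = 2.0035806
  W ⇒ negate
Point 2:
  φ: 17′ + 23″ = 17.38333′; 18 + 17.38333/60 = 18.2897222
  N ⇒ keep positive
  λ: 25′ + 8″ = 25.13333′; 54 + 25.13333/60 = 54.4188889
  E → positive
Point 3:
  Lat: 39° + 41/60 + 16/3600 = 39 + 0.683333 + 0.004444 = 39.6877778
  S ⇒ negate
  λ: 8 + 49/60 + 41.6/3600 = 8.8282222
  E ⇒ keep positive
Point 4:
  Lat: 0° + 45/60 + 10.6/3600 = 0 + 0.750000 + 0.002944 = 0.7529444
  S → negative
  Longitude: 0 + 49/60 + 56.1/3600 = 0.8322500
  hemisphere W, so the sign is −
Point 5:
  φ: 7 + 34/60 + 14.8/3600 = 7.5707778
  hemisphere S, so the sign is −
  Longitude: 178° + 30/60 + 13.1/3600 = 178 + 0.500000 + 0.003639 = 178.5036389
  W ⇒ negate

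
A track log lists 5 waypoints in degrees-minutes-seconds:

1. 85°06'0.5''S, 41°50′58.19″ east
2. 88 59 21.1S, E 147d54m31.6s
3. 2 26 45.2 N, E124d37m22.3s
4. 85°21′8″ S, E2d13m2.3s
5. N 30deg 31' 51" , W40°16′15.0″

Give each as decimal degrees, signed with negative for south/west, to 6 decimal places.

1. -85.100139, 41.849497
2. -88.989194, 147.908778
3. 2.445889, 124.622861
4. -85.352222, 2.217306
5. 30.530833, -40.270833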